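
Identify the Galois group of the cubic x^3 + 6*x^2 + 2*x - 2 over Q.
Gal(K/Q) = S_3 (symmetric group of order 6)

Compute the discriminant of x^3 + (6)*x^2 + (2)*x + (-2): Δ = 1300. Since Δ is not a rational square, the Galois group is not contained in A_3; it must be the full S_3 (irreducibility of the cubic rules out anything smaller).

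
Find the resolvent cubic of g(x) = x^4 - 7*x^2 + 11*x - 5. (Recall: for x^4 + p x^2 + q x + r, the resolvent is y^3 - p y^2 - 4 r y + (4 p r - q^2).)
h(y) = y^3 + 7*y^2 + 20*y + 19

Identify coefficients: p = -7, q = 11, r = -5.
Plug into h(y) = y^3 - p y^2 - 4 r y + (4 p r - q^2):
  h(y) = y^3 - (-7) y^2 - 4*(-5) y + (4*(-7)*(-5) - (11)^2)
       = y^3 + (7) y^2 + (20) y + (19).
Simplifying: h(y) = y^3 + 7*y^2 + 20*y + 19.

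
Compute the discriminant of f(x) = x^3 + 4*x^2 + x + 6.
Δ = -2064

For x^3 + a x^2 + b x + c the discriminant is Δ = 18 a b c - 4 a^3 c + a^2 b^2 - 4 b^3 - 27 c^2.
Plug a = 4, b = 1, c = 6:
  18*(4)*(1)*(6) - 4*(4)^3*(6) + (4)^2*(1)^2 - 4*(1)^3 - 27*(6)^2
  = 432 + (-1536) + 16 + (-4) + (-972)
  = -2064.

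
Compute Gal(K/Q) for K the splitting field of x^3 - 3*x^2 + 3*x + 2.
Gal(K/Q) = S_3 (symmetric group of order 6)

Compute the discriminant of x^3 + (-3)*x^2 + (3)*x + (2): Δ = -243. Since Δ is not a rational square, the Galois group is not contained in A_3; it must be the full S_3 (irreducibility of the cubic rules out anything smaller).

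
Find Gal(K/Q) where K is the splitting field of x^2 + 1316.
Gal(K/Q) = Z/2Z (cyclic of order 2)

x^2 + 1316 is irreducible over Q since -1316 is not a rational square. The splitting field Q(sqrt(-1316)) has degree 2 over Q, and its unique nontrivial automorphism is sqrt(-1316) ↦ -sqrt(-1316). Hence Gal(Q(sqrt(-1316))/Q) = Z/2Z.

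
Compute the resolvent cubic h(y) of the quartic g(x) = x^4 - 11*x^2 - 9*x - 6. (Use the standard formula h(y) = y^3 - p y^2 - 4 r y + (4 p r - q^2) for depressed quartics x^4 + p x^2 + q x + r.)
h(y) = y^3 + 11*y^2 + 24*y + 183

Identify coefficients: p = -11, q = -9, r = -6.
Plug into h(y) = y^3 - p y^2 - 4 r y + (4 p r - q^2):
  h(y) = y^3 - (-11) y^2 - 4*(-6) y + (4*(-11)*(-6) - (-9)^2)
       = y^3 + (11) y^2 + (24) y + (183).
Simplifying: h(y) = y^3 + 11*y^2 + 24*y + 183.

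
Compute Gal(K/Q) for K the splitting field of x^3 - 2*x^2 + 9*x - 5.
Gal(K/Q) = S_3 (symmetric group of order 6)

Compute the discriminant of x^3 + (-2)*x^2 + (9)*x + (-5): Δ = -1807. Since Δ is not a rational square, the Galois group is not contained in A_3; it must be the full S_3 (irreducibility of the cubic rules out anything smaller).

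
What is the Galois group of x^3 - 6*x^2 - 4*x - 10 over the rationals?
Gal(K/Q) = S_3 (symmetric group of order 6)

Compute the discriminant of x^3 + (-6)*x^2 + (-4)*x + (-10): Δ = -14828. Since Δ is not a rational square, the Galois group is not contained in A_3; it must be the full S_3 (irreducibility of the cubic rules out anything smaller).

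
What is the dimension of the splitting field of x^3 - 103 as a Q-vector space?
[K:Q] = 6

x^3 - 103 has one real root r = 103^(1/3) and two complex roots r*zeta_3, r*zeta_3^2 where zeta_3 = e^(2*pi*i/3). The splitting field is Q(r, zeta_3). [Q(r):Q] = 3 and [Q(zeta_3):Q] = 2 with gcd = 1, so [Q(r, zeta_3):Q] = 3 * 2 = 6.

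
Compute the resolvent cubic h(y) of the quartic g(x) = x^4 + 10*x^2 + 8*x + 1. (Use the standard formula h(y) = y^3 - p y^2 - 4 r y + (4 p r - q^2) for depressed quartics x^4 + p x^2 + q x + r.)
h(y) = y^3 - 10*y^2 - 4*y - 24

Identify coefficients: p = 10, q = 8, r = 1.
Plug into h(y) = y^3 - p y^2 - 4 r y + (4 p r - q^2):
  h(y) = y^3 - (10) y^2 - 4*(1) y + (4*(10)*(1) - (8)^2)
       = y^3 + (-10) y^2 + (-4) y + (-24).
Simplifying: h(y) = y^3 - 10*y^2 - 4*y - 24.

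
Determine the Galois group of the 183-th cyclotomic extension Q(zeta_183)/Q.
|Gal(Q(zeta_183)/Q)| = phi(183) = 120; group ≅ (Z/183Z)^* ≅ Z/2Z × Z/60Z

The n-th cyclotomic polynomial Φ_183(x) is the minimal polynomial of zeta_183 over Q and has degree phi(183) = 120. So Q(zeta_183) is a degree-120 Galois extension with Galois group (Z/183Z)^*. By CRT, (Z/183Z)^* ≅ (Z/3Z)^* × (Z/61Z)^*. Each prime-power unit group is (Z/3Z)^* ≅ Z/2Z; (Z/61Z)^* ≅ Z/60Z. Hence Gal(Q(zeta_183)/Q) ≅ Z/2Z × Z/60Z.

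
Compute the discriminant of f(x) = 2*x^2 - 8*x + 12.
Δ = -32

For a quadratic a x^2 + b x + c the discriminant is Δ = b^2 - 4ac = (-8)^2 - 4*(2)*(12) = 64 - (96) = -32.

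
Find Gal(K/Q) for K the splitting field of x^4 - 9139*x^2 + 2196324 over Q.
Gal(K/Q) = Z/2Z (cyclic of order 2)

f factors as (x^2 - 8892)(x^2 - 247), so the splitting field is K = Q(sqrt(8892), sqrt(247)). The squarefree part of 8892 is 247 and the squarefree part of 247 is also 247, so sqrt(8892) and sqrt(247) are both rational multiples of sqrt(247). Hence Q(sqrt(8892)) = Q(sqrt(247)) = Q(sqrt(247)), and the splitting field collapses to a single degree-2 extension with Galois group Z/2Z.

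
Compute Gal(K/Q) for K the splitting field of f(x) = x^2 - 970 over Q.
Gal(K/Q) = Z/2Z (cyclic of order 2)

x^2 - 970 is irreducible over Q since 970 is not a rational square. The splitting field Q(sqrt(970)) has degree 2 over Q, and its unique nontrivial automorphism is sqrt(970) ↦ -sqrt(970). Hence Gal(Q(sqrt(970))/Q) = Z/2Z.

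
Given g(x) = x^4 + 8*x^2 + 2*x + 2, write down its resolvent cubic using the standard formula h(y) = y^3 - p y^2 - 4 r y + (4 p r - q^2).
h(y) = y^3 - 8*y^2 - 8*y + 60

Identify coefficients: p = 8, q = 2, r = 2.
Plug into h(y) = y^3 - p y^2 - 4 r y + (4 p r - q^2):
  h(y) = y^3 - (8) y^2 - 4*(2) y + (4*(8)*(2) - (2)^2)
       = y^3 + (-8) y^2 + (-8) y + (60).
Simplifying: h(y) = y^3 - 8*y^2 - 8*y + 60.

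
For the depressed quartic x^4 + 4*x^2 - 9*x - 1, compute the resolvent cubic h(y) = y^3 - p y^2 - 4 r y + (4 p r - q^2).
h(y) = y^3 - 4*y^2 + 4*y - 97

Identify coefficients: p = 4, q = -9, r = -1.
Plug into h(y) = y^3 - p y^2 - 4 r y + (4 p r - q^2):
  h(y) = y^3 - (4) y^2 - 4*(-1) y + (4*(4)*(-1) - (-9)^2)
       = y^3 + (-4) y^2 + (4) y + (-97).
Simplifying: h(y) = y^3 - 4*y^2 + 4*y - 97.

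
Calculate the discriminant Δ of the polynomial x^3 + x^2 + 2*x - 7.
Δ = -1575

For x^3 + a x^2 + b x + c the discriminant is Δ = 18 a b c - 4 a^3 c + a^2 b^2 - 4 b^3 - 27 c^2.
Plug a = 1, b = 2, c = -7:
  18*(1)*(2)*(-7) - 4*(1)^3*(-7) + (1)^2*(2)^2 - 4*(2)^3 - 27*(-7)^2
  = -252 + (28) + 4 + (-32) + (-1323)
  = -1575.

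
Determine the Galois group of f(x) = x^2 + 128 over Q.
Gal(K/Q) = Z/2Z (cyclic of order 2)

x^2 + 128 is irreducible over Q since -128 is not a rational square. The splitting field Q(sqrt(-128)) has degree 2 over Q, and its unique nontrivial automorphism is sqrt(-128) ↦ -sqrt(-128). Hence Gal(Q(sqrt(-128))/Q) = Z/2Z.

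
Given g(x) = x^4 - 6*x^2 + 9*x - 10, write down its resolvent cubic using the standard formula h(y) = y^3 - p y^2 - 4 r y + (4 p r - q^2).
h(y) = y^3 + 6*y^2 + 40*y + 159

Identify coefficients: p = -6, q = 9, r = -10.
Plug into h(y) = y^3 - p y^2 - 4 r y + (4 p r - q^2):
  h(y) = y^3 - (-6) y^2 - 4*(-10) y + (4*(-6)*(-10) - (9)^2)
       = y^3 + (6) y^2 + (40) y + (159).
Simplifying: h(y) = y^3 + 6*y^2 + 40*y + 159.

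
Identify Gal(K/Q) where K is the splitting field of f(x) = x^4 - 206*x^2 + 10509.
Gal(K/Q) = V_4 (Klein four-group, Z/2Z × Z/2Z)

f factors as (x^2 - 113)(x^2 - 93), so the splitting field is K = Q(sqrt(113), sqrt(93)). The elements 113, 93, 10509 are all non-squares in Q, so sqrt(113) and sqrt(93) generate independent quadratic extensions. Thus [K:Q] = 4 and Gal(K/Q) is generated by the two order-2 automorphisms sqrt(113) ↦ -sqrt(113) and sqrt(93) ↦ -sqrt(93), giving V_4.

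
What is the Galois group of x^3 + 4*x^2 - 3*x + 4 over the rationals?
Gal(K/Q) = S_3 (symmetric group of order 6)

Compute the discriminant of x^3 + (4)*x^2 + (-3)*x + (4): Δ = -2068. Since Δ is not a rational square, the Galois group is not contained in A_3; it must be the full S_3 (irreducibility of the cubic rules out anything smaller).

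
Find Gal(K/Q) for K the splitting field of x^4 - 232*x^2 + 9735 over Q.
Gal(K/Q) = V_4 (Klein four-group, Z/2Z × Z/2Z)

f factors as (x^2 - 177)(x^2 - 55), so the splitting field is K = Q(sqrt(177), sqrt(55)). The elements 177, 55, 9735 are all non-squares in Q, so sqrt(177) and sqrt(55) generate independent quadratic extensions. Thus [K:Q] = 4 and Gal(K/Q) is generated by the two order-2 automorphisms sqrt(177) ↦ -sqrt(177) and sqrt(55) ↦ -sqrt(55), giving V_4.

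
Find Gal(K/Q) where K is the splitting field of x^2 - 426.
Gal(K/Q) = Z/2Z (cyclic of order 2)

x^2 - 426 is irreducible over Q since 426 is not a rational square. The splitting field Q(sqrt(426)) has degree 2 over Q, and its unique nontrivial automorphism is sqrt(426) ↦ -sqrt(426). Hence Gal(Q(sqrt(426))/Q) = Z/2Z.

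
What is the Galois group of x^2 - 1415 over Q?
Gal(K/Q) = Z/2Z (cyclic of order 2)

x^2 - 1415 is irreducible over Q since 1415 is not a rational square. The splitting field Q(sqrt(1415)) has degree 2 over Q, and its unique nontrivial automorphism is sqrt(1415) ↦ -sqrt(1415). Hence Gal(Q(sqrt(1415))/Q) = Z/2Z.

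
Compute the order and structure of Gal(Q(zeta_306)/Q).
|Gal(Q(zeta_306)/Q)| = phi(306) = 96; group ≅ (Z/306Z)^* ≅ Z/6Z × Z/16Z

The n-th cyclotomic polynomial Φ_306(x) is the minimal polynomial of zeta_306 over Q and has degree phi(306) = 96. So Q(zeta_306) is a degree-96 Galois extension with Galois group (Z/306Z)^*. By CRT, (Z/306Z)^* ≅ (Z/2Z)^* × (Z/9Z)^* × (Z/17Z)^*. Each prime-power unit group is (Z/2Z)^* ≅ trivial group (order 1); (Z/9Z)^* ≅ Z/6Z; (Z/17Z)^* ≅ Z/16Z. Hence Gal(Q(zeta_306)/Q) ≅ Z/6Z × Z/16Z.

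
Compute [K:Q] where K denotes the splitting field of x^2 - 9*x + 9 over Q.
[K:Q] = 2

The discriminant of x^2 + (-9)*x + (9) is b^2 - 4c = 81 - (36) = 45. Since 45 is not a perfect square in Q, the polynomial is irreducible over Q. Its two roots generate a degree-2 extension, so [K:Q] = 2.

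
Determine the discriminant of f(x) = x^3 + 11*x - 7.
Δ = -6647

For a depressed cubic x^3 + p x + q the discriminant is Δ = -4 p^3 - 27 q^2 = -4*(11)^3 - 27*(-7)^2 = -5324 - 1323 = -6647.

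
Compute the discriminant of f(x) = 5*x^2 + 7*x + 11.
Δ = -171

For a quadratic a x^2 + b x + c the discriminant is Δ = b^2 - 4ac = (7)^2 - 4*(5)*(11) = 49 - (220) = -171.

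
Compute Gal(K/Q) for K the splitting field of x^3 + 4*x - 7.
Gal(K/Q) = S_3 (symmetric group of order 6)

Compute the discriminant of x^3 + (0)*x^2 + (4)*x + (-7): Δ = -1579. Since Δ is not a rational square, the Galois group is not contained in A_3; it must be the full S_3 (irreducibility of the cubic rules out anything smaller).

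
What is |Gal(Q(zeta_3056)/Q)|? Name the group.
|Gal(Q(zeta_3056)/Q)| = phi(3056) = 1520; group ≅ (Z/3056Z)^* ≅ Z/2Z × Z/4Z × Z/190Z

The n-th cyclotomic polynomial Φ_3056(x) is the minimal polynomial of zeta_3056 over Q and has degree phi(3056) = 1520. So Q(zeta_3056) is a degree-1520 Galois extension with Galois group (Z/3056Z)^*. By CRT, (Z/3056Z)^* ≅ (Z/16Z)^* × (Z/191Z)^*. Each prime-power unit group is (Z/16Z)^* ≅ Z/2Z × Z/4Z; (Z/191Z)^* ≅ Z/190Z. Hence Gal(Q(zeta_3056)/Q) ≅ Z/2Z × Z/4Z × Z/190Z.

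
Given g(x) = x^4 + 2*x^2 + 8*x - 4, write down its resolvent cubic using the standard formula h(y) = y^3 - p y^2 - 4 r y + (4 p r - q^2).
h(y) = y^3 - 2*y^2 + 16*y - 96

Identify coefficients: p = 2, q = 8, r = -4.
Plug into h(y) = y^3 - p y^2 - 4 r y + (4 p r - q^2):
  h(y) = y^3 - (2) y^2 - 4*(-4) y + (4*(2)*(-4) - (8)^2)
       = y^3 + (-2) y^2 + (16) y + (-96).
Simplifying: h(y) = y^3 - 2*y^2 + 16*y - 96.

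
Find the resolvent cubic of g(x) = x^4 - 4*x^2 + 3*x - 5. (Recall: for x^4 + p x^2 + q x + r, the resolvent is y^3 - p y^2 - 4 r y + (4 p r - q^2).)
h(y) = y^3 + 4*y^2 + 20*y + 71

Identify coefficients: p = -4, q = 3, r = -5.
Plug into h(y) = y^3 - p y^2 - 4 r y + (4 p r - q^2):
  h(y) = y^3 - (-4) y^2 - 4*(-5) y + (4*(-4)*(-5) - (3)^2)
       = y^3 + (4) y^2 + (20) y + (71).
Simplifying: h(y) = y^3 + 4*y^2 + 20*y + 71.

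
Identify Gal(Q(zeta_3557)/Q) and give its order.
|Gal(Q(zeta_3557)/Q)| = phi(3557) = 3556; group ≅ (Z/3557Z)^* ≅ Z/3556Z

The n-th cyclotomic polynomial Φ_3557(x) is the minimal polynomial of zeta_3557 over Q and has degree phi(3557) = 3556. So Q(zeta_3557) is a degree-3556 Galois extension with Galois group (Z/3557Z)^*. (Z/3557Z)^* is cyclic since 3557 is an odd prime power (or 4). Hence Gal(Q(zeta_3557)/Q) ≅ Z/3556Z.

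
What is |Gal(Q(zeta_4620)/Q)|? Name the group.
|Gal(Q(zeta_4620)/Q)| = phi(4620) = 960; group ≅ (Z/4620Z)^* ≅ Z/2Z × Z/2Z × Z/4Z × Z/6Z × Z/10Z

The n-th cyclotomic polynomial Φ_4620(x) is the minimal polynomial of zeta_4620 over Q and has degree phi(4620) = 960. So Q(zeta_4620) is a degree-960 Galois extension with Galois group (Z/4620Z)^*. By CRT, (Z/4620Z)^* ≅ (Z/4Z)^* × (Z/3Z)^* × (Z/5Z)^* × (Z/7Z)^* × (Z/11Z)^*. Each prime-power unit group is (Z/4Z)^* ≅ Z/2Z; (Z/3Z)^* ≅ Z/2Z; (Z/5Z)^* ≅ Z/4Z; (Z/7Z)^* ≅ Z/6Z; (Z/11Z)^* ≅ Z/10Z. Hence Gal(Q(zeta_4620)/Q) ≅ Z/2Z × Z/2Z × Z/4Z × Z/6Z × Z/10Z.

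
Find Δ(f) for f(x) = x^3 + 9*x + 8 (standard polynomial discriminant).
Δ = -4644

For a depressed cubic x^3 + p x + q the discriminant is Δ = -4 p^3 - 27 q^2 = -4*(9)^3 - 27*(8)^2 = -2916 - 1728 = -4644.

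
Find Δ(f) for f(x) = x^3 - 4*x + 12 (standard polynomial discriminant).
Δ = -3632

For a depressed cubic x^3 + p x + q the discriminant is Δ = -4 p^3 - 27 q^2 = -4*(-4)^3 - 27*(12)^2 = 256 - 3888 = -3632.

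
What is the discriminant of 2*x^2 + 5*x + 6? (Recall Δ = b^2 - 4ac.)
Δ = -23

For a quadratic a x^2 + b x + c the discriminant is Δ = b^2 - 4ac = (5)^2 - 4*(2)*(6) = 25 - (48) = -23.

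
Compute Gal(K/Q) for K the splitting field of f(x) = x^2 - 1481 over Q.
Gal(K/Q) = Z/2Z (cyclic of order 2)

x^2 - 1481 is irreducible over Q since 1481 is not a rational square. The splitting field Q(sqrt(1481)) has degree 2 over Q, and its unique nontrivial automorphism is sqrt(1481) ↦ -sqrt(1481). Hence Gal(Q(sqrt(1481))/Q) = Z/2Z.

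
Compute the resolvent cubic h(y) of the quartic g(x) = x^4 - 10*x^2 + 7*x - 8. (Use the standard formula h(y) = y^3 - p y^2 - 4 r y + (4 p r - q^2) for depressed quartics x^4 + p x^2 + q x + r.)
h(y) = y^3 + 10*y^2 + 32*y + 271

Identify coefficients: p = -10, q = 7, r = -8.
Plug into h(y) = y^3 - p y^2 - 4 r y + (4 p r - q^2):
  h(y) = y^3 - (-10) y^2 - 4*(-8) y + (4*(-10)*(-8) - (7)^2)
       = y^3 + (10) y^2 + (32) y + (271).
Simplifying: h(y) = y^3 + 10*y^2 + 32*y + 271.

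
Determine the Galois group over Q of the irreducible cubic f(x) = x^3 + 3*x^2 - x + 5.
Gal(K/Q) = S_3 (symmetric group of order 6)

Compute the discriminant of x^3 + (3)*x^2 + (-1)*x + (5): Δ = -1472. Since Δ is not a rational square, the Galois group is not contained in A_3; it must be the full S_3 (irreducibility of the cubic rules out anything smaller).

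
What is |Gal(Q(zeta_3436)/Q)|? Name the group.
|Gal(Q(zeta_3436)/Q)| = phi(3436) = 1716; group ≅ (Z/3436Z)^* ≅ Z/2Z × Z/858Z

The n-th cyclotomic polynomial Φ_3436(x) is the minimal polynomial of zeta_3436 over Q and has degree phi(3436) = 1716. So Q(zeta_3436) is a degree-1716 Galois extension with Galois group (Z/3436Z)^*. By CRT, (Z/3436Z)^* ≅ (Z/4Z)^* × (Z/859Z)^*. Each prime-power unit group is (Z/4Z)^* ≅ Z/2Z; (Z/859Z)^* ≅ Z/858Z. Hence Gal(Q(zeta_3436)/Q) ≅ Z/2Z × Z/858Z.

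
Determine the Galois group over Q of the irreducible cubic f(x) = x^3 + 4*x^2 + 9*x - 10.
Gal(K/Q) = S_3 (symmetric group of order 6)

Compute the discriminant of x^3 + (4)*x^2 + (9)*x + (-10): Δ = -8240. Since Δ is not a rational square, the Galois group is not contained in A_3; it must be the full S_3 (irreducibility of the cubic rules out anything smaller).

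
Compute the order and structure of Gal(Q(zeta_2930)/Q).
|Gal(Q(zeta_2930)/Q)| = phi(2930) = 1168; group ≅ (Z/2930Z)^* ≅ Z/4Z × Z/292Z

The n-th cyclotomic polynomial Φ_2930(x) is the minimal polynomial of zeta_2930 over Q and has degree phi(2930) = 1168. So Q(zeta_2930) is a degree-1168 Galois extension with Galois group (Z/2930Z)^*. By CRT, (Z/2930Z)^* ≅ (Z/2Z)^* × (Z/5Z)^* × (Z/293Z)^*. Each prime-power unit group is (Z/2Z)^* ≅ trivial group (order 1); (Z/5Z)^* ≅ Z/4Z; (Z/293Z)^* ≅ Z/292Z. Hence Gal(Q(zeta_2930)/Q) ≅ Z/4Z × Z/292Z.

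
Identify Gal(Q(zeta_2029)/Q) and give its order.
|Gal(Q(zeta_2029)/Q)| = phi(2029) = 2028; group ≅ (Z/2029Z)^* ≅ Z/2028Z

The n-th cyclotomic polynomial Φ_2029(x) is the minimal polynomial of zeta_2029 over Q and has degree phi(2029) = 2028. So Q(zeta_2029) is a degree-2028 Galois extension with Galois group (Z/2029Z)^*. (Z/2029Z)^* is cyclic since 2029 is an odd prime power (or 4). Hence Gal(Q(zeta_2029)/Q) ≅ Z/2028Z.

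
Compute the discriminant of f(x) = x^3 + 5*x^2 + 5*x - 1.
Δ = 148

For x^3 + a x^2 + b x + c the discriminant is Δ = 18 a b c - 4 a^3 c + a^2 b^2 - 4 b^3 - 27 c^2.
Plug a = 5, b = 5, c = -1:
  18*(5)*(5)*(-1) - 4*(5)^3*(-1) + (5)^2*(5)^2 - 4*(5)^3 - 27*(-1)^2
  = -450 + (500) + 625 + (-500) + (-27)
  = 148.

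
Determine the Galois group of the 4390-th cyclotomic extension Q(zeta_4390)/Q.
|Gal(Q(zeta_4390)/Q)| = phi(4390) = 1752; group ≅ (Z/4390Z)^* ≅ Z/4Z × Z/438Z

The n-th cyclotomic polynomial Φ_4390(x) is the minimal polynomial of zeta_4390 over Q and has degree phi(4390) = 1752. So Q(zeta_4390) is a degree-1752 Galois extension with Galois group (Z/4390Z)^*. By CRT, (Z/4390Z)^* ≅ (Z/2Z)^* × (Z/5Z)^* × (Z/439Z)^*. Each prime-power unit group is (Z/2Z)^* ≅ trivial group (order 1); (Z/5Z)^* ≅ Z/4Z; (Z/439Z)^* ≅ Z/438Z. Hence Gal(Q(zeta_4390)/Q) ≅ Z/4Z × Z/438Z.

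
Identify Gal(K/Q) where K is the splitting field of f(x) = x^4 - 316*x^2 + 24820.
Gal(K/Q) = V_4 (Klein four-group, Z/2Z × Z/2Z)

f factors as (x^2 - 146)(x^2 - 170), so the splitting field is K = Q(sqrt(146), sqrt(170)). The elements 146, 170, 24820 are all non-squares in Q, so sqrt(146) and sqrt(170) generate independent quadratic extensions. Thus [K:Q] = 4 and Gal(K/Q) is generated by the two order-2 automorphisms sqrt(146) ↦ -sqrt(146) and sqrt(170) ↦ -sqrt(170), giving V_4.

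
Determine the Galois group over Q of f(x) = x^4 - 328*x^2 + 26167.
Gal(K/Q) = V_4 (Klein four-group, Z/2Z × Z/2Z)

f factors as (x^2 - 137)(x^2 - 191), so the splitting field is K = Q(sqrt(137), sqrt(191)). The elements 137, 191, 26167 are all non-squares in Q, so sqrt(137) and sqrt(191) generate independent quadratic extensions. Thus [K:Q] = 4 and Gal(K/Q) is generated by the two order-2 automorphisms sqrt(137) ↦ -sqrt(137) and sqrt(191) ↦ -sqrt(191), giving V_4.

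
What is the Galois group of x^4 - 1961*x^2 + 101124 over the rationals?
Gal(K/Q) = Z/2Z (cyclic of order 2)

f factors as (x^2 - 1908)(x^2 - 53), so the splitting field is K = Q(sqrt(1908), sqrt(53)). The squarefree part of 1908 is 53 and the squarefree part of 53 is also 53, so sqrt(1908) and sqrt(53) are both rational multiples of sqrt(53). Hence Q(sqrt(1908)) = Q(sqrt(53)) = Q(sqrt(53)), and the splitting field collapses to a single degree-2 extension with Galois group Z/2Z.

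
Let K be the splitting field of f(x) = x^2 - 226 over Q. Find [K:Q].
[K:Q] = 2

The polynomial x^2 - 226 is irreducible over Q since 226 is not a perfect square. Its splitting field is Q(sqrt(226)), which has degree 2 over Q.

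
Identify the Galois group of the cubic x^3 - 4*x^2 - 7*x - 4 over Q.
Gal(K/Q) = S_3 (symmetric group of order 6)

Compute the discriminant of x^3 + (-4)*x^2 + (-7)*x + (-4): Δ = -1316. Since Δ is not a rational square, the Galois group is not contained in A_3; it must be the full S_3 (irreducibility of the cubic rules out anything smaller).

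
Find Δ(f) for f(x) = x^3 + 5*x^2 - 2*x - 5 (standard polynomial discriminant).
Δ = 2857

For x^3 + a x^2 + b x + c the discriminant is Δ = 18 a b c - 4 a^3 c + a^2 b^2 - 4 b^3 - 27 c^2.
Plug a = 5, b = -2, c = -5:
  18*(5)*(-2)*(-5) - 4*(5)^3*(-5) + (5)^2*(-2)^2 - 4*(-2)^3 - 27*(-5)^2
  = 900 + (2500) + 100 + (32) + (-675)
  = 2857.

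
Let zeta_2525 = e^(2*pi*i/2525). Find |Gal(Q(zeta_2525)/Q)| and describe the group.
|Gal(Q(zeta_2525)/Q)| = phi(2525) = 2000; group ≅ (Z/2525Z)^* ≅ Z/20Z × Z/100Z

The n-th cyclotomic polynomial Φ_2525(x) is the minimal polynomial of zeta_2525 over Q and has degree phi(2525) = 2000. So Q(zeta_2525) is a degree-2000 Galois extension with Galois group (Z/2525Z)^*. By CRT, (Z/2525Z)^* ≅ (Z/25Z)^* × (Z/101Z)^*. Each prime-power unit group is (Z/25Z)^* ≅ Z/20Z; (Z/101Z)^* ≅ Z/100Z. Hence Gal(Q(zeta_2525)/Q) ≅ Z/20Z × Z/100Z.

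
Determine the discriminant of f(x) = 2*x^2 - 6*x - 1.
Δ = 44

For a quadratic a x^2 + b x + c the discriminant is Δ = b^2 - 4ac = (-6)^2 - 4*(2)*(-1) = 36 - (-8) = 44.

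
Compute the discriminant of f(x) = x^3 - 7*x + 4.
Δ = 940

For a depressed cubic x^3 + p x + q the discriminant is Δ = -4 p^3 - 27 q^2 = -4*(-7)^3 - 27*(4)^2 = 1372 - 432 = 940.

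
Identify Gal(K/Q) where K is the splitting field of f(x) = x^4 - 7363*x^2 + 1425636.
Gal(K/Q) = Z/2Z (cyclic of order 2)

f factors as (x^2 - 199)(x^2 - 7164), so the splitting field is K = Q(sqrt(199), sqrt(7164)). The squarefree part of 199 is 199 and the squarefree part of 7164 is also 199, so sqrt(199) and sqrt(7164) are both rational multiples of sqrt(199). Hence Q(sqrt(199)) = Q(sqrt(7164)) = Q(sqrt(199)), and the splitting field collapses to a single degree-2 extension with Galois group Z/2Z.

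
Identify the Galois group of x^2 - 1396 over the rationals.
Gal(K/Q) = Z/2Z (cyclic of order 2)

x^2 - 1396 is irreducible over Q since 1396 is not a rational square. The splitting field Q(sqrt(1396)) has degree 2 over Q, and its unique nontrivial automorphism is sqrt(1396) ↦ -sqrt(1396). Hence Gal(Q(sqrt(1396))/Q) = Z/2Z.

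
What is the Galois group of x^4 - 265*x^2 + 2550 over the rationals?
Gal(K/Q) = V_4 (Klein four-group, Z/2Z × Z/2Z)

f factors as (x^2 - 255)(x^2 - 10), so the splitting field is K = Q(sqrt(255), sqrt(10)). The elements 255, 10, 2550 are all non-squares in Q, so sqrt(255) and sqrt(10) generate independent quadratic extensions. Thus [K:Q] = 4 and Gal(K/Q) is generated by the two order-2 automorphisms sqrt(255) ↦ -sqrt(255) and sqrt(10) ↦ -sqrt(10), giving V_4.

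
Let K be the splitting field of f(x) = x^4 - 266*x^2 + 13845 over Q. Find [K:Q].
[K:Q] = 4

f factors as (x^2 - 71)(x^2 - 195); the splitting field is K = Q(sqrt(71), sqrt(195)). Since 71, 195, and 13845 are all non-squares in Q, the three subfields Q(sqrt(71)), Q(sqrt(195)), Q(sqrt(13845)) are distinct degree-2 extensions, so [K:Q] = 4 (Klein four Galois group).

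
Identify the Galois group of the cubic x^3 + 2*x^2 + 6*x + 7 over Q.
Gal(K/Q) = S_3 (symmetric group of order 6)

Compute the discriminant of x^3 + (2)*x^2 + (6)*x + (7): Δ = -755. Since Δ is not a rational square, the Galois group is not contained in A_3; it must be the full S_3 (irreducibility of the cubic rules out anything smaller).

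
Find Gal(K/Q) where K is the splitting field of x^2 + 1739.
Gal(K/Q) = Z/2Z (cyclic of order 2)

x^2 + 1739 is irreducible over Q since -1739 is not a rational square. The splitting field Q(sqrt(-1739)) has degree 2 over Q, and its unique nontrivial automorphism is sqrt(-1739) ↦ -sqrt(-1739). Hence Gal(Q(sqrt(-1739))/Q) = Z/2Z.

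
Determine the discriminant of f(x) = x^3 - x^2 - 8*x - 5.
Δ = 697

For x^3 + a x^2 + b x + c the discriminant is Δ = 18 a b c - 4 a^3 c + a^2 b^2 - 4 b^3 - 27 c^2.
Plug a = -1, b = -8, c = -5:
  18*(-1)*(-8)*(-5) - 4*(-1)^3*(-5) + (-1)^2*(-8)^2 - 4*(-8)^3 - 27*(-5)^2
  = -720 + (-20) + 64 + (2048) + (-675)
  = 697.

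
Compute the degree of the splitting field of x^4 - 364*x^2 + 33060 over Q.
[K:Q] = 4

f factors as (x^2 - 190)(x^2 - 174); the splitting field is K = Q(sqrt(190), sqrt(174)). Since 190, 174, and 33060 are all non-squares in Q, the three subfields Q(sqrt(190)), Q(sqrt(174)), Q(sqrt(33060)) are distinct degree-2 extensions, so [K:Q] = 4 (Klein four Galois group).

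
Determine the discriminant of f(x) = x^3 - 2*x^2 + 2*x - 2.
Δ = -44

For x^3 + a x^2 + b x + c the discriminant is Δ = 18 a b c - 4 a^3 c + a^2 b^2 - 4 b^3 - 27 c^2.
Plug a = -2, b = 2, c = -2:
  18*(-2)*(2)*(-2) - 4*(-2)^3*(-2) + (-2)^2*(2)^2 - 4*(2)^3 - 27*(-2)^2
  = 144 + (-64) + 16 + (-32) + (-108)
  = -44.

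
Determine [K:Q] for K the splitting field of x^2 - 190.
[K:Q] = 2

The polynomial x^2 - 190 is irreducible over Q since 190 is not a perfect square. Its splitting field is Q(sqrt(190)), which has degree 2 over Q.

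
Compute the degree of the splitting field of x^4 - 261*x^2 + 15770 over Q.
[K:Q] = 4

f factors as (x^2 - 166)(x^2 - 95); the splitting field is K = Q(sqrt(166), sqrt(95)). Since 166, 95, and 15770 are all non-squares in Q, the three subfields Q(sqrt(166)), Q(sqrt(95)), Q(sqrt(15770)) are distinct degree-2 extensions, so [K:Q] = 4 (Klein four Galois group).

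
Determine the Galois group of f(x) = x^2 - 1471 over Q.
Gal(K/Q) = Z/2Z (cyclic of order 2)

x^2 - 1471 is irreducible over Q since 1471 is not a rational square. The splitting field Q(sqrt(1471)) has degree 2 over Q, and its unique nontrivial automorphism is sqrt(1471) ↦ -sqrt(1471). Hence Gal(Q(sqrt(1471))/Q) = Z/2Z.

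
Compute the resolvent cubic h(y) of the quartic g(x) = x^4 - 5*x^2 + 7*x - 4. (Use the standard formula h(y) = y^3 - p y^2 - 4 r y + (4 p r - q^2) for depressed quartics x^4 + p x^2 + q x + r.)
h(y) = y^3 + 5*y^2 + 16*y + 31

Identify coefficients: p = -5, q = 7, r = -4.
Plug into h(y) = y^3 - p y^2 - 4 r y + (4 p r - q^2):
  h(y) = y^3 - (-5) y^2 - 4*(-4) y + (4*(-5)*(-4) - (7)^2)
       = y^3 + (5) y^2 + (16) y + (31).
Simplifying: h(y) = y^3 + 5*y^2 + 16*y + 31.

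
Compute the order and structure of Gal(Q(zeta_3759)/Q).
|Gal(Q(zeta_3759)/Q)| = phi(3759) = 2136; group ≅ (Z/3759Z)^* ≅ Z/2Z × Z/6Z × Z/178Z

The n-th cyclotomic polynomial Φ_3759(x) is the minimal polynomial of zeta_3759 over Q and has degree phi(3759) = 2136. So Q(zeta_3759) is a degree-2136 Galois extension with Galois group (Z/3759Z)^*. By CRT, (Z/3759Z)^* ≅ (Z/3Z)^* × (Z/7Z)^* × (Z/179Z)^*. Each prime-power unit group is (Z/3Z)^* ≅ Z/2Z; (Z/7Z)^* ≅ Z/6Z; (Z/179Z)^* ≅ Z/178Z. Hence Gal(Q(zeta_3759)/Q) ≅ Z/2Z × Z/6Z × Z/178Z.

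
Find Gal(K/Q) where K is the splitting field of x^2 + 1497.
Gal(K/Q) = Z/2Z (cyclic of order 2)

x^2 + 1497 is irreducible over Q since -1497 is not a rational square. The splitting field Q(sqrt(-1497)) has degree 2 over Q, and its unique nontrivial automorphism is sqrt(-1497) ↦ -sqrt(-1497). Hence Gal(Q(sqrt(-1497))/Q) = Z/2Z.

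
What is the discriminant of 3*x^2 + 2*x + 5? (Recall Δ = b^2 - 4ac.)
Δ = -56

For a quadratic a x^2 + b x + c the discriminant is Δ = b^2 - 4ac = (2)^2 - 4*(3)*(5) = 4 - (60) = -56.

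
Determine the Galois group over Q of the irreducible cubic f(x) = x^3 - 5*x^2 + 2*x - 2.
Gal(K/Q) = S_3 (symmetric group of order 6)

Compute the discriminant of x^3 + (-5)*x^2 + (2)*x + (-2): Δ = -680. Since Δ is not a rational square, the Galois group is not contained in A_3; it must be the full S_3 (irreducibility of the cubic rules out anything smaller).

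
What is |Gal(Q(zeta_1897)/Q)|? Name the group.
|Gal(Q(zeta_1897)/Q)| = phi(1897) = 1620; group ≅ (Z/1897Z)^* ≅ Z/6Z × Z/270Z

The n-th cyclotomic polynomial Φ_1897(x) is the minimal polynomial of zeta_1897 over Q and has degree phi(1897) = 1620. So Q(zeta_1897) is a degree-1620 Galois extension with Galois group (Z/1897Z)^*. By CRT, (Z/1897Z)^* ≅ (Z/7Z)^* × (Z/271Z)^*. Each prime-power unit group is (Z/7Z)^* ≅ Z/6Z; (Z/271Z)^* ≅ Z/270Z. Hence Gal(Q(zeta_1897)/Q) ≅ Z/6Z × Z/270Z.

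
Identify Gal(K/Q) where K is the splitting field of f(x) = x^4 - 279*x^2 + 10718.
Gal(K/Q) = V_4 (Klein four-group, Z/2Z × Z/2Z)

f factors as (x^2 - 233)(x^2 - 46), so the splitting field is K = Q(sqrt(233), sqrt(46)). The elements 233, 46, 10718 are all non-squares in Q, so sqrt(233) and sqrt(46) generate independent quadratic extensions. Thus [K:Q] = 4 and Gal(K/Q) is generated by the two order-2 automorphisms sqrt(233) ↦ -sqrt(233) and sqrt(46) ↦ -sqrt(46), giving V_4.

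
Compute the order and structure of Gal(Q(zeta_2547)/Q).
|Gal(Q(zeta_2547)/Q)| = phi(2547) = 1692; group ≅ (Z/2547Z)^* ≅ Z/6Z × Z/282Z

The n-th cyclotomic polynomial Φ_2547(x) is the minimal polynomial of zeta_2547 over Q and has degree phi(2547) = 1692. So Q(zeta_2547) is a degree-1692 Galois extension with Galois group (Z/2547Z)^*. By CRT, (Z/2547Z)^* ≅ (Z/9Z)^* × (Z/283Z)^*. Each prime-power unit group is (Z/9Z)^* ≅ Z/6Z; (Z/283Z)^* ≅ Z/282Z. Hence Gal(Q(zeta_2547)/Q) ≅ Z/6Z × Z/282Z.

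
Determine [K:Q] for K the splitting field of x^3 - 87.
[K:Q] = 6

x^3 - 87 has one real root r = 87^(1/3) and two complex roots r*zeta_3, r*zeta_3^2 where zeta_3 = e^(2*pi*i/3). The splitting field is Q(r, zeta_3). [Q(r):Q] = 3 and [Q(zeta_3):Q] = 2 with gcd = 1, so [Q(r, zeta_3):Q] = 3 * 2 = 6.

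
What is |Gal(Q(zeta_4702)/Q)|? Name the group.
|Gal(Q(zeta_4702)/Q)| = phi(4702) = 2350; group ≅ (Z/4702Z)^* ≅ Z/2350Z

The n-th cyclotomic polynomial Φ_4702(x) is the minimal polynomial of zeta_4702 over Q and has degree phi(4702) = 2350. So Q(zeta_4702) is a degree-2350 Galois extension with Galois group (Z/4702Z)^*. By CRT, (Z/4702Z)^* ≅ (Z/2Z)^* × (Z/2351Z)^*. Each prime-power unit group is (Z/2Z)^* ≅ trivial group (order 1); (Z/2351Z)^* ≅ Z/2350Z. Hence Gal(Q(zeta_4702)/Q) ≅ Z/2350Z.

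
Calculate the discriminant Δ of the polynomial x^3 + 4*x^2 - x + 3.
Δ = -1207

For x^3 + a x^2 + b x + c the discriminant is Δ = 18 a b c - 4 a^3 c + a^2 b^2 - 4 b^3 - 27 c^2.
Plug a = 4, b = -1, c = 3:
  18*(4)*(-1)*(3) - 4*(4)^3*(3) + (4)^2*(-1)^2 - 4*(-1)^3 - 27*(3)^2
  = -216 + (-768) + 16 + (4) + (-243)
  = -1207.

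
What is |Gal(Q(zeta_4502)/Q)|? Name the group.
|Gal(Q(zeta_4502)/Q)| = phi(4502) = 2250; group ≅ (Z/4502Z)^* ≅ Z/2250Z

The n-th cyclotomic polynomial Φ_4502(x) is the minimal polynomial of zeta_4502 over Q and has degree phi(4502) = 2250. So Q(zeta_4502) is a degree-2250 Galois extension with Galois group (Z/4502Z)^*. By CRT, (Z/4502Z)^* ≅ (Z/2Z)^* × (Z/2251Z)^*. Each prime-power unit group is (Z/2Z)^* ≅ trivial group (order 1); (Z/2251Z)^* ≅ Z/2250Z. Hence Gal(Q(zeta_4502)/Q) ≅ Z/2250Z.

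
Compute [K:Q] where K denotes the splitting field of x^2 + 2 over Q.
[K:Q] = 2

The discriminant of x^2 + (0)*x + (2) is b^2 - 4c = 0 - (8) = -8. Since -8 is not a perfect square in Q, the polynomial is irreducible over Q. Its two roots generate a degree-2 extension, so [K:Q] = 2.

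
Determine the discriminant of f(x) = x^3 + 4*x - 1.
Δ = -283

For a depressed cubic x^3 + p x + q the discriminant is Δ = -4 p^3 - 27 q^2 = -4*(4)^3 - 27*(-1)^2 = -256 - 27 = -283.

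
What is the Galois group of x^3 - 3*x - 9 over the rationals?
Gal(K/Q) = S_3 (symmetric group of order 6)

Compute the discriminant of x^3 + (0)*x^2 + (-3)*x + (-9): Δ = -2079. Since Δ is not a rational square, the Galois group is not contained in A_3; it must be the full S_3 (irreducibility of the cubic rules out anything smaller).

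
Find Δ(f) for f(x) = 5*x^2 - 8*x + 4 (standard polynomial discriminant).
Δ = -16

For a quadratic a x^2 + b x + c the discriminant is Δ = b^2 - 4ac = (-8)^2 - 4*(5)*(4) = 64 - (80) = -16.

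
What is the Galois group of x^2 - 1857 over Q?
Gal(K/Q) = Z/2Z (cyclic of order 2)

x^2 - 1857 is irreducible over Q since 1857 is not a rational square. The splitting field Q(sqrt(1857)) has degree 2 over Q, and its unique nontrivial automorphism is sqrt(1857) ↦ -sqrt(1857). Hence Gal(Q(sqrt(1857))/Q) = Z/2Z.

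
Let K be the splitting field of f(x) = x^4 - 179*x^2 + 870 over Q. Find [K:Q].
[K:Q] = 4

f factors as (x^2 - 5)(x^2 - 174); the splitting field is K = Q(sqrt(5), sqrt(174)). Since 5, 174, and 870 are all non-squares in Q, the three subfields Q(sqrt(5)), Q(sqrt(174)), Q(sqrt(870)) are distinct degree-2 extensions, so [K:Q] = 4 (Klein four Galois group).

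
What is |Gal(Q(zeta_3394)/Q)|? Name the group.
|Gal(Q(zeta_3394)/Q)| = phi(3394) = 1696; group ≅ (Z/3394Z)^* ≅ Z/1696Z

The n-th cyclotomic polynomial Φ_3394(x) is the minimal polynomial of zeta_3394 over Q and has degree phi(3394) = 1696. So Q(zeta_3394) is a degree-1696 Galois extension with Galois group (Z/3394Z)^*. By CRT, (Z/3394Z)^* ≅ (Z/2Z)^* × (Z/1697Z)^*. Each prime-power unit group is (Z/2Z)^* ≅ trivial group (order 1); (Z/1697Z)^* ≅ Z/1696Z. Hence Gal(Q(zeta_3394)/Q) ≅ Z/1696Z.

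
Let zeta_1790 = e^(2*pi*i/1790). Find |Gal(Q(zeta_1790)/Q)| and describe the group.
|Gal(Q(zeta_1790)/Q)| = phi(1790) = 712; group ≅ (Z/1790Z)^* ≅ Z/4Z × Z/178Z

The n-th cyclotomic polynomial Φ_1790(x) is the minimal polynomial of zeta_1790 over Q and has degree phi(1790) = 712. So Q(zeta_1790) is a degree-712 Galois extension with Galois group (Z/1790Z)^*. By CRT, (Z/1790Z)^* ≅ (Z/2Z)^* × (Z/5Z)^* × (Z/179Z)^*. Each prime-power unit group is (Z/2Z)^* ≅ trivial group (order 1); (Z/5Z)^* ≅ Z/4Z; (Z/179Z)^* ≅ Z/178Z. Hence Gal(Q(zeta_1790)/Q) ≅ Z/4Z × Z/178Z.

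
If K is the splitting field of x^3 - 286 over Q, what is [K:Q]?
[K:Q] = 6

x^3 - 286 has one real root r = 286^(1/3) and two complex roots r*zeta_3, r*zeta_3^2 where zeta_3 = e^(2*pi*i/3). The splitting field is Q(r, zeta_3). [Q(r):Q] = 3 and [Q(zeta_3):Q] = 2 with gcd = 1, so [Q(r, zeta_3):Q] = 3 * 2 = 6.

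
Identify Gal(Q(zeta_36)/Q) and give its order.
|Gal(Q(zeta_36)/Q)| = phi(36) = 12; group ≅ (Z/36Z)^* ≅ Z/2Z × Z/6Z

The n-th cyclotomic polynomial Φ_36(x) is the minimal polynomial of zeta_36 over Q and has degree phi(36) = 12. So Q(zeta_36) is a degree-12 Galois extension with Galois group (Z/36Z)^*. By CRT, (Z/36Z)^* ≅ (Z/4Z)^* × (Z/9Z)^*. Each prime-power unit group is (Z/4Z)^* ≅ Z/2Z; (Z/9Z)^* ≅ Z/6Z. Hence Gal(Q(zeta_36)/Q) ≅ Z/2Z × Z/6Z.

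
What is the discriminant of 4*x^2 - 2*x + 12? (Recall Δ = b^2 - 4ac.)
Δ = -188

For a quadratic a x^2 + b x + c the discriminant is Δ = b^2 - 4ac = (-2)^2 - 4*(4)*(12) = 4 - (192) = -188.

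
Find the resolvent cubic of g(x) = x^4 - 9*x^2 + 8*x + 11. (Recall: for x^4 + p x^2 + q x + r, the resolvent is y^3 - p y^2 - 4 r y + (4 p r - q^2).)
h(y) = y^3 + 9*y^2 - 44*y - 460

Identify coefficients: p = -9, q = 8, r = 11.
Plug into h(y) = y^3 - p y^2 - 4 r y + (4 p r - q^2):
  h(y) = y^3 - (-9) y^2 - 4*(11) y + (4*(-9)*(11) - (8)^2)
       = y^3 + (9) y^2 + (-44) y + (-460).
Simplifying: h(y) = y^3 + 9*y^2 - 44*y - 460.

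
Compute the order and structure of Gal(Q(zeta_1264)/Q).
|Gal(Q(zeta_1264)/Q)| = phi(1264) = 624; group ≅ (Z/1264Z)^* ≅ Z/2Z × Z/4Z × Z/78Z

The n-th cyclotomic polynomial Φ_1264(x) is the minimal polynomial of zeta_1264 over Q and has degree phi(1264) = 624. So Q(zeta_1264) is a degree-624 Galois extension with Galois group (Z/1264Z)^*. By CRT, (Z/1264Z)^* ≅ (Z/16Z)^* × (Z/79Z)^*. Each prime-power unit group is (Z/16Z)^* ≅ Z/2Z × Z/4Z; (Z/79Z)^* ≅ Z/78Z. Hence Gal(Q(zeta_1264)/Q) ≅ Z/2Z × Z/4Z × Z/78Z.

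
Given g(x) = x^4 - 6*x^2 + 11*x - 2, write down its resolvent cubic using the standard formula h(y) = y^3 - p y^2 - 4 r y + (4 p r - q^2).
h(y) = y^3 + 6*y^2 + 8*y - 73

Identify coefficients: p = -6, q = 11, r = -2.
Plug into h(y) = y^3 - p y^2 - 4 r y + (4 p r - q^2):
  h(y) = y^3 - (-6) y^2 - 4*(-2) y + (4*(-6)*(-2) - (11)^2)
       = y^3 + (6) y^2 + (8) y + (-73).
Simplifying: h(y) = y^3 + 6*y^2 + 8*y - 73.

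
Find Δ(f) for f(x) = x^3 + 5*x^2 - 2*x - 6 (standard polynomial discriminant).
Δ = 3240

For x^3 + a x^2 + b x + c the discriminant is Δ = 18 a b c - 4 a^3 c + a^2 b^2 - 4 b^3 - 27 c^2.
Plug a = 5, b = -2, c = -6:
  18*(5)*(-2)*(-6) - 4*(5)^3*(-6) + (5)^2*(-2)^2 - 4*(-2)^3 - 27*(-6)^2
  = 1080 + (3000) + 100 + (32) + (-972)
  = 3240.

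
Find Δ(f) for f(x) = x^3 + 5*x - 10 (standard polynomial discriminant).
Δ = -3200

For a depressed cubic x^3 + p x + q the discriminant is Δ = -4 p^3 - 27 q^2 = -4*(5)^3 - 27*(-10)^2 = -500 - 2700 = -3200.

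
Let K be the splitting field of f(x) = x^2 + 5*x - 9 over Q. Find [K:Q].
[K:Q] = 2

The discriminant of x^2 + (5)*x + (-9) is b^2 - 4c = 25 - (-36) = 61. Since 61 is not a perfect square in Q, the polynomial is irreducible over Q. Its two roots generate a degree-2 extension, so [K:Q] = 2.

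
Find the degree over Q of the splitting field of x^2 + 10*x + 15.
[K:Q] = 2

The discriminant of x^2 + (10)*x + (15) is b^2 - 4c = 100 - (60) = 40. Since 40 is not a perfect square in Q, the polynomial is irreducible over Q. Its two roots generate a degree-2 extension, so [K:Q] = 2.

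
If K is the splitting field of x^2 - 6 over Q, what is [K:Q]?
[K:Q] = 2

The polynomial x^2 - 6 is irreducible over Q since 6 is not a perfect square. Its splitting field is Q(sqrt(6)), which has degree 2 over Q.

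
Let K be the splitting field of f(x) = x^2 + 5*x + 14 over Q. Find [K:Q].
[K:Q] = 2

The discriminant of x^2 + (5)*x + (14) is b^2 - 4c = 25 - (56) = -31. Since -31 is not a perfect square in Q, the polynomial is irreducible over Q. Its two roots generate a degree-2 extension, so [K:Q] = 2.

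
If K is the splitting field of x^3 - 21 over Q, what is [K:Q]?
[K:Q] = 6

x^3 - 21 has one real root r = 21^(1/3) and two complex roots r*zeta_3, r*zeta_3^2 where zeta_3 = e^(2*pi*i/3). The splitting field is Q(r, zeta_3). [Q(r):Q] = 3 and [Q(zeta_3):Q] = 2 with gcd = 1, so [Q(r, zeta_3):Q] = 3 * 2 = 6.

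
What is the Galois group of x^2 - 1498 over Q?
Gal(K/Q) = Z/2Z (cyclic of order 2)

x^2 - 1498 is irreducible over Q since 1498 is not a rational square. The splitting field Q(sqrt(1498)) has degree 2 over Q, and its unique nontrivial automorphism is sqrt(1498) ↦ -sqrt(1498). Hence Gal(Q(sqrt(1498))/Q) = Z/2Z.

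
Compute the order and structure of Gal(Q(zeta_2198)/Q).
|Gal(Q(zeta_2198)/Q)| = phi(2198) = 936; group ≅ (Z/2198Z)^* ≅ Z/6Z × Z/156Z

The n-th cyclotomic polynomial Φ_2198(x) is the minimal polynomial of zeta_2198 over Q and has degree phi(2198) = 936. So Q(zeta_2198) is a degree-936 Galois extension with Galois group (Z/2198Z)^*. By CRT, (Z/2198Z)^* ≅ (Z/2Z)^* × (Z/7Z)^* × (Z/157Z)^*. Each prime-power unit group is (Z/2Z)^* ≅ trivial group (order 1); (Z/7Z)^* ≅ Z/6Z; (Z/157Z)^* ≅ Z/156Z. Hence Gal(Q(zeta_2198)/Q) ≅ Z/6Z × Z/156Z.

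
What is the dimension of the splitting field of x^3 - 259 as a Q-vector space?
[K:Q] = 6

x^3 - 259 has one real root r = 259^(1/3) and two complex roots r*zeta_3, r*zeta_3^2 where zeta_3 = e^(2*pi*i/3). The splitting field is Q(r, zeta_3). [Q(r):Q] = 3 and [Q(zeta_3):Q] = 2 with gcd = 1, so [Q(r, zeta_3):Q] = 3 * 2 = 6.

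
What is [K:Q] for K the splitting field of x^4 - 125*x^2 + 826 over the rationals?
[K:Q] = 4

f factors as (x^2 - 7)(x^2 - 118); the splitting field is K = Q(sqrt(7), sqrt(118)). Since 7, 118, and 826 are all non-squares in Q, the three subfields Q(sqrt(7)), Q(sqrt(118)), Q(sqrt(826)) are distinct degree-2 extensions, so [K:Q] = 4 (Klein four Galois group).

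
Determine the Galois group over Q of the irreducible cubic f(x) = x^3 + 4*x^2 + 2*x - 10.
Gal(K/Q) = S_3 (symmetric group of order 6)

Compute the discriminant of x^3 + (4)*x^2 + (2)*x + (-10): Δ = -1548. Since Δ is not a rational square, the Galois group is not contained in A_3; it must be the full S_3 (irreducibility of the cubic rules out anything smaller).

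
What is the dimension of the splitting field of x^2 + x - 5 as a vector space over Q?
[K:Q] = 2

The discriminant of x^2 + (1)*x + (-5) is b^2 - 4c = 1 - (-20) = 21. Since 21 is not a perfect square in Q, the polynomial is irreducible over Q. Its two roots generate a degree-2 extension, so [K:Q] = 2.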